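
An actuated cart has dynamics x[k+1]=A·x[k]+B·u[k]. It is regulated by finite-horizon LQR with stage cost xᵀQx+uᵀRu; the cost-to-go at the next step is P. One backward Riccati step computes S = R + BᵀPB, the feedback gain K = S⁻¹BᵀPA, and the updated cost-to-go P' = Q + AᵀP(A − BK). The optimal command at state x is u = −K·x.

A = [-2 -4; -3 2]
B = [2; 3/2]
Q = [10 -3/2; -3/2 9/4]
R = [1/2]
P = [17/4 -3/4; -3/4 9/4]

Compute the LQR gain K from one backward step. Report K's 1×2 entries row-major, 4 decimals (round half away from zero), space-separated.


BᵀP = [7.3750 1.8750]
S = R + BᵀPB = [1/2] + [17.5625] = [18.0625]
BᵀPA = [-20.3750 -25.7500]
K = S⁻¹·BᵀPA = [-1.1280 -1.4256]
A−BK = [0.2561 -1.1488; -1.3080 4.1384]
AᵀP(A−BK) = [5.2664 -14.5467; -14.5467 52.2907]
P' = Q + AᵀP(A−BK) = [15.2664 -16.0467; -16.0467 54.5407]
tr(P') = 69.8071

-1.1280 -1.4256


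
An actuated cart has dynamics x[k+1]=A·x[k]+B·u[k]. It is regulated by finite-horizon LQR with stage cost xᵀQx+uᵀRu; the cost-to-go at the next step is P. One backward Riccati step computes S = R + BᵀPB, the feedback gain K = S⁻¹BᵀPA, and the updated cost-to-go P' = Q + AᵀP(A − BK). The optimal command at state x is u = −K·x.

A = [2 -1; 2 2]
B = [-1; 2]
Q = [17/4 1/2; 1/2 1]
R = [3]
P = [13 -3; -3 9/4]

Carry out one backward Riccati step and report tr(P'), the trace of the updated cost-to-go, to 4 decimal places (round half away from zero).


30.7095

BᵀP = [-19.0000 7.5000]
S = R + BᵀPB = [3] + [34.0000] = [37.0000]
BᵀPA = [-23.0000 34.0000]
K = S⁻¹·BᵀPA = [-0.6216 0.9189]
A−BK = [1.3784 -0.0811; 3.2432 0.1622]
AᵀP(A−BK) = [22.7027 -1.8649; -1.8649 2.7568]
P' = Q + AᵀP(A−BK) = [26.9527 -1.3649; -1.3649 3.7568]
tr(P') = 30.7095


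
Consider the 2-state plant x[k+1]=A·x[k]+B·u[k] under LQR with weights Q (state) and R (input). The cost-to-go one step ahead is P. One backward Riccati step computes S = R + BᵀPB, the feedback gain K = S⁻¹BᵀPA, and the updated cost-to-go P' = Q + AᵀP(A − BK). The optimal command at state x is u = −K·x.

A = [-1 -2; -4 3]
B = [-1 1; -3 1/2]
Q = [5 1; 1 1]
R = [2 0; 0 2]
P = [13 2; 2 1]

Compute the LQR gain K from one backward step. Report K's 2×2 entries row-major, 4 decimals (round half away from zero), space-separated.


0.9874 -0.2772 -0.1606 -1.5339

BᵀP = [-19.0000 -5.0000; 14.0000 2.5000]
S = R + BᵀPB = [2 0; 0 2] + [34.0000 -21.5000; -21.5000 15.2500] = [36.0000 -21.5000; -21.5000 17.2500]
BᵀPA = [39.0000 23.0000; -24.0000 -20.5000]
K = S⁻¹·BᵀPA = [0.9874 -0.2772; -0.1606 -1.5339]
A−BK = [0.1480 -0.7433; -0.9575 2.9354]
AᵀP(A−BK) = [2.6362 -2.0031; -2.0031 11.9307]
P' = Q + AᵀP(A−BK) = [7.6362 -1.0031; -1.0031 12.9307]
tr(P') = 20.5669


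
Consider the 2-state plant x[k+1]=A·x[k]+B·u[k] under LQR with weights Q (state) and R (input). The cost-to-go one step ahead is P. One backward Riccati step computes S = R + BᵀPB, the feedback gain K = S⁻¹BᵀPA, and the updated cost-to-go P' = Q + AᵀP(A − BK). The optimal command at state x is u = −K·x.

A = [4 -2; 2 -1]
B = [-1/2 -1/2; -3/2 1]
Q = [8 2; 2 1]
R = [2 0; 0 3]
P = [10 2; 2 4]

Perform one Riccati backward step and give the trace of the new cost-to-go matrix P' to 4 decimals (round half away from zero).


BᵀP = [-8.0000 -7.0000; -3.0000 3.0000]
S = R + BᵀPB = [2 0; 0 3] + [14.5000 -3.0000; -3.0000 4.5000] = [16.5000 -3.0000; -3.0000 7.5000]
BᵀPA = [-46.0000 23.0000; -6.0000 3.0000]
K = S⁻¹·BᵀPA = [-3.1634 1.5817; -2.0654 1.0327]
A−BK = [1.3856 -0.6928; -0.6797 0.3399]
AᵀP(A−BK) = [50.0915 -25.0458; -25.0458 12.5229]
P' = Q + AᵀP(A−BK) = [58.0915 -23.0458; -23.0458 13.5229]
tr(P') = 71.6144

71.6144


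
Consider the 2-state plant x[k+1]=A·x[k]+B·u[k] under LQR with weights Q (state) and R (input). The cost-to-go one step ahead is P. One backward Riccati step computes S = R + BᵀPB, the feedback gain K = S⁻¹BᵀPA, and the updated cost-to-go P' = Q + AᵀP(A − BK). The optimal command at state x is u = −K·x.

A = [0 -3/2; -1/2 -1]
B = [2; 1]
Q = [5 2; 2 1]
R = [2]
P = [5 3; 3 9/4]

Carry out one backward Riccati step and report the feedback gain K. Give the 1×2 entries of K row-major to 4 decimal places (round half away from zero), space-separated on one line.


BᵀP = [13.0000 8.2500]
S = R + BᵀPB = [2] + [34.2500] = [36.2500]
BᵀPA = [-4.1250 -27.7500]
K = S⁻¹·BᵀPA = [-0.1138 -0.7655]
A−BK = [0.2276 0.0310; -0.3862 -0.2345]
AᵀP(A−BK) = [0.0931 0.2172; 0.2172 1.2569]
P' = Q + AᵀP(A−BK) = [5.0931 2.2172; 2.2172 2.2569]
tr(P') = 7.3500

-0.1138 -0.7655


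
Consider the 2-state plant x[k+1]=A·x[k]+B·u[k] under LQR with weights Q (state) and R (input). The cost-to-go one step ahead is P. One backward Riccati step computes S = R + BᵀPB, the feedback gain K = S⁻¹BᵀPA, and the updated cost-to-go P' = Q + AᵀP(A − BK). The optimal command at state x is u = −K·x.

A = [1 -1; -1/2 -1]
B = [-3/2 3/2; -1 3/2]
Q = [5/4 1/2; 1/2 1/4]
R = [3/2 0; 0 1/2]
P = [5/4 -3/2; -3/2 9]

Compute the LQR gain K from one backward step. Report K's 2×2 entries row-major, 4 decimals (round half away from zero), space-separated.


-0.4033 0.1050 -0.6133 -0.5801

BᵀP = [-0.3750 -6.7500; -0.3750 11.2500]
S = R + BᵀPB = [3/2 0; 0 1/2] + [7.3125 -10.6875; -10.6875 16.3125] = [8.8125 -10.6875; -10.6875 16.8125]
BᵀPA = [3.0000 7.1250; -6.0000 -10.8750]
K = S⁻¹·BᵀPA = [-0.4033 0.1050; -0.6133 -0.5801]
A−BK = [1.3149 0.0276; 0.0166 -0.0249]
AᵀP(A−BK) = [2.5304 0.2044; 0.2044 0.1934]
P' = Q + AᵀP(A−BK) = [3.7804 0.7044; 0.7044 0.4434]
tr(P') = 4.2238


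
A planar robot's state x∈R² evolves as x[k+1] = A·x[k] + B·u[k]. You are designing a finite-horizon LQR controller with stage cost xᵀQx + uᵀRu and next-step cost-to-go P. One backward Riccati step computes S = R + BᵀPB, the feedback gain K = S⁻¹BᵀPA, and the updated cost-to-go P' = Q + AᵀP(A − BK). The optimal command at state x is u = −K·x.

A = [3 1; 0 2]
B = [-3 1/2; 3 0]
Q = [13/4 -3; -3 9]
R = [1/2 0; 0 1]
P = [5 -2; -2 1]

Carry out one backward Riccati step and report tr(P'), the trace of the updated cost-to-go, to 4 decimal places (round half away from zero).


BᵀP = [-21.0000 9.0000; 2.5000 -1.0000]
S = R + BᵀPB = [1/2 0; 0 1] + [90.0000 -10.5000; -10.5000 1.2500] = [90.5000 -10.5000; -10.5000 2.2500]
BᵀPA = [-63.0000 -3.0000; 7.5000 0.5000]
K = S⁻¹·BᵀPA = [-0.6747 -0.0161; 0.1847 0.1473]
A−BK = [0.8835 0.8782; 2.0241 2.0482]
AᵀP(A−BK) = [1.1084 0.8835; 0.8835 0.8782]
P' = Q + AᵀP(A−BK) = [4.3584 -2.1165; -2.1165 9.8782]
tr(P') = 14.2366

14.2366


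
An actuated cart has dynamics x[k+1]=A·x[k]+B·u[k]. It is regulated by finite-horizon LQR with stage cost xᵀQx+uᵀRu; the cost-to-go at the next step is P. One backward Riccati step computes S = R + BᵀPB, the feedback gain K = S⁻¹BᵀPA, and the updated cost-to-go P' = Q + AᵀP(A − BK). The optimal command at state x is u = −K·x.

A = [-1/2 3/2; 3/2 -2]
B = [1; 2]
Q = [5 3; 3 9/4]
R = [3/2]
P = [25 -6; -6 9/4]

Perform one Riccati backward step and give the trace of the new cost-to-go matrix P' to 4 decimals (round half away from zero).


78.1332

BᵀP = [13.0000 -1.5000]
S = R + BᵀPB = [3/2] + [10.0000] = [11.5000]
BᵀPA = [-8.7500 22.5000]
K = S⁻¹·BᵀPA = [-0.7609 1.9565]
A−BK = [0.2609 -0.4565; 3.0217 -5.9130]
AᵀP(A−BK) = [13.6549 -27.8804; -27.8804 57.2283]
P' = Q + AᵀP(A−BK) = [18.6549 -24.8804; -24.8804 59.4783]
tr(P') = 78.1332


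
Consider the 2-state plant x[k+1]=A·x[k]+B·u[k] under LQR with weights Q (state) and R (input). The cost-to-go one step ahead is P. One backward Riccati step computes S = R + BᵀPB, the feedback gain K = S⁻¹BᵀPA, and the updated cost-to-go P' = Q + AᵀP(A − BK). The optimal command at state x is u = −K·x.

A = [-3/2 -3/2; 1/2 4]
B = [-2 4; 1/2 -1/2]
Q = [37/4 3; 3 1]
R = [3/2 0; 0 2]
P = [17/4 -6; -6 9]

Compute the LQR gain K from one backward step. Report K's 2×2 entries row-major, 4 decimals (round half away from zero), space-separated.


0.2573 0.9603 -0.3147 -0.9549

BᵀP = [-11.5000 16.5000; 20.0000 -28.5000]
S = R + BᵀPB = [3/2 0; 0 2] + [31.2500 -54.2500; -54.2500 94.2500] = [32.7500 -54.2500; -54.2500 96.2500]
BᵀPA = [25.5000 83.2500; -44.2500 -144.0000]
K = S⁻¹·BᵀPA = [0.2573 0.9603; -0.3147 -0.9549]
A−BK = [0.2735 4.2400; 0.2140 3.0424]
AᵀP(A−BK) = [0.3251 1.3230; 1.3230 8.1201]
P' = Q + AᵀP(A−BK) = [9.5751 4.3230; 4.3230 9.1201]
tr(P') = 18.6952


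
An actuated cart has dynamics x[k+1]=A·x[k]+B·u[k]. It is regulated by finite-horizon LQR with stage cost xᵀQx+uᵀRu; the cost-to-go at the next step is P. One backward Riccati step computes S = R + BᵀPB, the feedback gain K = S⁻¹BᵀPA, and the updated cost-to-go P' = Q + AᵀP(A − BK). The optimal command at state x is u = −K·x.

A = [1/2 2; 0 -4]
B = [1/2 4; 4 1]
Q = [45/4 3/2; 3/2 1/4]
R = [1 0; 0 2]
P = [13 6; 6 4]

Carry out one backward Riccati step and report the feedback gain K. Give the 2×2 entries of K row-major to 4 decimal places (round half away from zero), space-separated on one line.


-0.0218 -1.0479 0.1224 0.5792

BᵀP = [30.5000 19.0000; 58.0000 28.0000]
S = R + BᵀPB = [1 0; 0 2] + [91.2500 141.0000; 141.0000 260.0000] = [92.2500 141.0000; 141.0000 262.0000]
BᵀPA = [15.2500 -15.0000; 29.0000 4.0000]
K = S⁻¹·BᵀPA = [-0.0218 -1.0479; 0.1224 0.5792]
A−BK = [0.0212 0.2071; -0.0352 -0.3875]
AᵀP(A−BK) = [0.0323 0.1833; 0.1833 1.9643]
P' = Q + AᵀP(A−BK) = [11.2823 1.6833; 1.6833 2.2143]
tr(P') = 13.4966


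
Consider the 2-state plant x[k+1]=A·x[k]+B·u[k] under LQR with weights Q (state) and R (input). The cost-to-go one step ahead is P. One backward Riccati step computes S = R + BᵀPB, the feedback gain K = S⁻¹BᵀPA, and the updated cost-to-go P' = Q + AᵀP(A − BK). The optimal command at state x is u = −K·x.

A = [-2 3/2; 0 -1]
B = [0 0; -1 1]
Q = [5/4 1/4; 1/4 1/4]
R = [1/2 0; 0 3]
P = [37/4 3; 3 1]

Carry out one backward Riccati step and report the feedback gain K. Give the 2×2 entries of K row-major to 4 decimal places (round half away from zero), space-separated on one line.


3.6000 -2.1000 -0.6000 0.3500

BᵀP = [-3.0000 -1.0000; 3.0000 1.0000]
S = R + BᵀPB = [1/2 0; 0 3] + [1.0000 -1.0000; -1.0000 1.0000] = [1.5000 -1.0000; -1.0000 4.0000]
BᵀPA = [6.0000 -3.5000; -6.0000 3.5000]
K = S⁻¹·BᵀPA = [3.6000 -2.1000; -0.6000 0.3500]
A−BK = [-2.0000 1.5000; 4.2000 -3.4500]
AᵀP(A−BK) = [11.8000 -7.0500; -7.0500 4.2375]
P' = Q + AᵀP(A−BK) = [13.0500 -6.8000; -6.8000 4.4875]
tr(P') = 17.5375


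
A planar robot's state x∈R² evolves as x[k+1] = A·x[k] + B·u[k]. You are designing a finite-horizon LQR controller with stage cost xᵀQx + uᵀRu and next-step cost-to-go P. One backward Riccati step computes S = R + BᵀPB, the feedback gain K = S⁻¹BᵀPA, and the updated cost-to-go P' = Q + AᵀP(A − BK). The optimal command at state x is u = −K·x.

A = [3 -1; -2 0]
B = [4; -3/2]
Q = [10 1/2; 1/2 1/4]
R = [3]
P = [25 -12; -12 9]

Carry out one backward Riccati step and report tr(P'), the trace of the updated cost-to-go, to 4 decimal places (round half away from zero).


14.5946

BᵀP = [118.0000 -61.5000]
S = R + BᵀPB = [3] + [564.2500] = [567.2500]
BᵀPA = [477.0000 -118.0000]
K = S⁻¹·BᵀPA = [0.8409 -0.2080]
A−BK = [-0.3636 -0.1679; -0.7387 -0.3120]
AᵀP(A−BK) = [3.8911 0.2261; 0.2261 0.4535]
P' = Q + AᵀP(A−BK) = [13.8911 0.7261; 0.7261 0.7035]
tr(P') = 14.5946


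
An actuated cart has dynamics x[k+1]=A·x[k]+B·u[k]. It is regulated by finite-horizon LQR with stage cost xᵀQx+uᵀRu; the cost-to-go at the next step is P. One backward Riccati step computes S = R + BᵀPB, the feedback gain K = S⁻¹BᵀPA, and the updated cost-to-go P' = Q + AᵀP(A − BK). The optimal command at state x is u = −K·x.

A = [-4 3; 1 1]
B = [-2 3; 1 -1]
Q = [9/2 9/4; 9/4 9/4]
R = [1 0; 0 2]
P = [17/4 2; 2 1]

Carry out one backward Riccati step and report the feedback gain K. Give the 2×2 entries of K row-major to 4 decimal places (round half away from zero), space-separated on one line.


0.9242 -0.8788 -0.7778 0.7778

BᵀP = [-6.5000 -3.0000; 10.7500 5.0000]
S = R + BᵀPB = [1 0; 0 2] + [10.0000 -16.5000; -16.5000 27.2500] = [11.0000 -16.5000; -16.5000 29.2500]
BᵀPA = [23.0000 -22.5000; -38.0000 37.2500]
K = S⁻¹·BᵀPA = [0.9242 -0.8788; -0.7778 0.7778]
A−BK = [0.1818 -1.0909; -0.7020 2.6566]
AᵀP(A−BK) = [2.1869 -2.2323; -2.2323 2.5051]
P' = Q + AᵀP(A−BK) = [6.6869 0.0177; 0.0177 4.7551]
tr(P') = 11.4419


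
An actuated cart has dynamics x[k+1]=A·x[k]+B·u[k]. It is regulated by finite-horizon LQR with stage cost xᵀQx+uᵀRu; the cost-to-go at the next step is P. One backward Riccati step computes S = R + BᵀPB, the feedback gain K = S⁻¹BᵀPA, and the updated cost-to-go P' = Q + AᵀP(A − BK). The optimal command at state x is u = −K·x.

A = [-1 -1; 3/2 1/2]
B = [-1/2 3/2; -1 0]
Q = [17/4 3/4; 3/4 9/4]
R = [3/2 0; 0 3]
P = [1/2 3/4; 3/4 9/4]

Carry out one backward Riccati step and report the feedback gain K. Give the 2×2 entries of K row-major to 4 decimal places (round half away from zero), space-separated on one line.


-0.6365 -0.0933 -0.0042 -0.0794

BᵀP = [-1.0000 -2.6250; 0.7500 1.1250]
S = R + BᵀPB = [3/2 0; 0 3] + [3.1250 -1.5000; -1.5000 1.1250] = [4.6250 -1.5000; -1.5000 4.1250]
BᵀPA = [-2.9375 -0.3125; 0.9375 -0.1875]
K = S⁻¹·BᵀPA = [-0.6365 -0.0933; -0.0042 -0.0794]
A−BK = [-1.3120 -0.9276; 0.8635 0.4067]
AᵀP(A−BK) = [1.4467 0.4878; 0.4878 0.2685]
P' = Q + AᵀP(A−BK) = [5.6967 1.2378; 1.2378 2.5185]
tr(P') = 8.2152


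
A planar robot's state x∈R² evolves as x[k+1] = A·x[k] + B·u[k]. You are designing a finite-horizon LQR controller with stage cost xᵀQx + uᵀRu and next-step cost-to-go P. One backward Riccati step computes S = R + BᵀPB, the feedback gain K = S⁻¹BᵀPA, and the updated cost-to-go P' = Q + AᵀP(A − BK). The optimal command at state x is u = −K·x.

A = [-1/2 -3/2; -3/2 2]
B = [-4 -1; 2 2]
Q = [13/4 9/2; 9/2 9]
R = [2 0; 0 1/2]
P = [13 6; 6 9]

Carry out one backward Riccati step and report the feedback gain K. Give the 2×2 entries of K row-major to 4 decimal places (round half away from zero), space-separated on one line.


0.4043 0.1677 -1.1302 0.8159

BᵀP = [-40.0000 -6.0000; -1.0000 12.0000]
S = R + BᵀPB = [2 0; 0 1/2] + [148.0000 28.0000; 28.0000 25.0000] = [150.0000 28.0000; 28.0000 25.5000]
BᵀPA = [29.0000 48.0000; -17.5000 25.5000]
K = S⁻¹·BᵀPA = [0.4043 0.1677; -1.1302 0.8159]
A−BK = [-0.0130 -0.0133; -0.0482 0.0329]
AᵀP(A−BK) = [0.9962 -0.3362; -0.3362 0.3958]
P' = Q + AᵀP(A−BK) = [4.2462 4.1638; 4.1638 9.3958]
tr(P') = 13.6421


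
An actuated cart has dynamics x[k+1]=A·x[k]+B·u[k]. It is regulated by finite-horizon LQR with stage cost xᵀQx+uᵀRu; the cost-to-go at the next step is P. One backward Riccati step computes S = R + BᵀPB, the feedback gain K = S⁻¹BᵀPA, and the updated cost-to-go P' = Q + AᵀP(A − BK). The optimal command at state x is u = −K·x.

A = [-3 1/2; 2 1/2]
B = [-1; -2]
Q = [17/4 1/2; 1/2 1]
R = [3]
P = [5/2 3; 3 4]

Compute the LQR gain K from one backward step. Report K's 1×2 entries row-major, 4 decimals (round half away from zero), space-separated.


BᵀP = [-8.5000 -11.0000]
S = R + BᵀPB = [3] + [30.5000] = [33.5000]
BᵀPA = [3.5000 -9.7500]
K = S⁻¹·BᵀPA = [0.1045 -0.2910]
A−BK = [-2.8955 0.2090; 2.2090 -0.0821]
AᵀP(A−BK) = [2.1343 -0.2313; -0.2313 0.2873]
P' = Q + AᵀP(A−BK) = [6.3843 0.2687; 0.2687 1.2873]
tr(P') = 7.6716

0.1045 -0.2910


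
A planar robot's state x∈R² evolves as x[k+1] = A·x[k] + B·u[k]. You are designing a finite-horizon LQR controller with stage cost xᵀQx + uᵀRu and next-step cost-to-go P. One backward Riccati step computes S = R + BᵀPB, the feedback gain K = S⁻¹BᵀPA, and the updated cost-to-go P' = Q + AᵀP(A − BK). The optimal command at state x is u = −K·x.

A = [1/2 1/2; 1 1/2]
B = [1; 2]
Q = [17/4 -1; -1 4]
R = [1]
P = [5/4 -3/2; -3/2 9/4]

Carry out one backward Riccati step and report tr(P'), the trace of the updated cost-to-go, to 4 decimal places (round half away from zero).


8.5030

BᵀP = [-1.7500 3.0000]
S = R + BᵀPB = [1] + [4.2500] = [5.2500]
BᵀPA = [2.1250 0.6250]
K = S⁻¹·BᵀPA = [0.4048 0.1190]
A−BK = [0.0952 0.3810; 0.1905 0.2619]
AᵀP(A−BK) = [0.2024 0.0595; 0.0595 0.0506]
P' = Q + AᵀP(A−BK) = [4.4524 -0.9405; -0.9405 4.0506]
tr(P') = 8.5030


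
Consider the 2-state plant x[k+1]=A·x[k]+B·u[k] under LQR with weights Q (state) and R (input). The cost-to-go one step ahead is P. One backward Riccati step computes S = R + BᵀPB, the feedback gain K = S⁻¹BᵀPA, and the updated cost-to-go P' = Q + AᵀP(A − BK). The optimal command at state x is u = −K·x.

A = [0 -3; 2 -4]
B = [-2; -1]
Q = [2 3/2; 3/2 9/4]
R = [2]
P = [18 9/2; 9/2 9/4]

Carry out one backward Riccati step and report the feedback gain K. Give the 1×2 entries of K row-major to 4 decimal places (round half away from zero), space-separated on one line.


-0.2387 1.7666

BᵀP = [-40.5000 -11.2500]
S = R + BᵀPB = [2] + [92.2500] = [94.2500]
BᵀPA = [-22.5000 166.5000]
K = S⁻¹·BᵀPA = [-0.2387 1.7666]
A−BK = [-0.4775 0.5332; 1.7613 -2.2334]
AᵀP(A−BK) = [3.6286 -5.2520; -5.2520 11.8647]
P' = Q + AᵀP(A−BK) = [5.6286 -3.7520; -3.7520 14.1147]
tr(P') = 19.7434


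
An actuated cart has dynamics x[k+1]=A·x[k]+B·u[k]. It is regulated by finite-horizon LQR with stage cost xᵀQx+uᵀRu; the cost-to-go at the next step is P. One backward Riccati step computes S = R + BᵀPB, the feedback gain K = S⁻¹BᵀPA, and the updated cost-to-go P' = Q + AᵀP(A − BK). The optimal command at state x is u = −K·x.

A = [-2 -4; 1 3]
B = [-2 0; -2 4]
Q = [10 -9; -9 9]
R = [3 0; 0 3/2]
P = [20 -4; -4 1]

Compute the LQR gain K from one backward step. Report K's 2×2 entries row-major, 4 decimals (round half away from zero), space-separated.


BᵀP = [-32.0000 6.0000; -16.0000 4.0000]
S = R + BᵀPB = [3 0; 0 3/2] + [52.0000 24.0000; 24.0000 16.0000] = [55.0000 24.0000; 24.0000 17.5000]
BᵀPA = [70.0000 146.0000; 36.0000 76.0000]
K = S⁻¹·BᵀPA = [0.9340 1.8913; 0.7762 1.7490]
A−BK = [-0.1320 -0.2173; -0.2367 -0.2135]
AᵀP(A−BK) = [3.6753 7.6417; 7.6417 15.9392]
P' = Q + AᵀP(A−BK) = [13.6753 -1.3583; -1.3583 24.9392]
tr(P') = 38.6145

0.9340 1.8913 0.7762 1.7490


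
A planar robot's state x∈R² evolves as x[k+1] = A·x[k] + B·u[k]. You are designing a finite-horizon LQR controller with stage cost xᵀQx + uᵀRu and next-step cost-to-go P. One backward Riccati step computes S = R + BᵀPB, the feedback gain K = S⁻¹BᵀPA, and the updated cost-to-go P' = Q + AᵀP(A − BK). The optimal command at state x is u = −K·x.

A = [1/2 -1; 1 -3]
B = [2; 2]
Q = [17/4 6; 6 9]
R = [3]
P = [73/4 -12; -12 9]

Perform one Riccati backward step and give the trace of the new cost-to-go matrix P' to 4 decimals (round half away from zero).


40.1680

BᵀP = [12.5000 -6.0000]
S = R + BᵀPB = [3] + [13.0000] = [16.0000]
BᵀPA = [0.2500 5.5000]
K = S⁻¹·BᵀPA = [0.0156 0.3438]
A−BK = [0.4688 -1.6875; 0.9688 -3.6875]
AᵀP(A−BK) = [1.5586 -6.2109; -6.2109 25.3594]
P' = Q + AᵀP(A−BK) = [5.8086 -0.2109; -0.2109 34.3594]
tr(P') = 40.1680


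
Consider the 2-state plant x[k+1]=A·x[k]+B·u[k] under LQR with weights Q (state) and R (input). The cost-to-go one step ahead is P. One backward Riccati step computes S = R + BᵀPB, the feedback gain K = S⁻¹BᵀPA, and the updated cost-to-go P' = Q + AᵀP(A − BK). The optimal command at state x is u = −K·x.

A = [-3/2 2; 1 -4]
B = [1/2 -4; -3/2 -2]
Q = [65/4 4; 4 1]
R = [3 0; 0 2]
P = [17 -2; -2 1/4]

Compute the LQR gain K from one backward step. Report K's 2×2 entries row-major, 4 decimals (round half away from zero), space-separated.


-0.0654 0.1216 0.4143 -0.6286

BᵀP = [11.5000 -1.3750; -64.0000 7.5000]
S = R + BᵀPB = [3 0; 0 2] + [7.8125 -43.2500; -43.2500 241.0000] = [10.8125 -43.2500; -43.2500 243.0000]
BᵀPA = [-18.6250 28.5000; 103.5000 -158.0000]
K = S⁻¹·BᵀPA = [-0.0654 0.1216; 0.4143 -0.6286]
A−BK = [0.1898 -0.5751; 1.7305 -5.0748]
AᵀP(A−BK) = [0.4033 -0.6789; -0.6789 1.2215]
P' = Q + AᵀP(A−BK) = [16.6533 3.3211; 3.3211 2.2215]
tr(P') = 18.8748


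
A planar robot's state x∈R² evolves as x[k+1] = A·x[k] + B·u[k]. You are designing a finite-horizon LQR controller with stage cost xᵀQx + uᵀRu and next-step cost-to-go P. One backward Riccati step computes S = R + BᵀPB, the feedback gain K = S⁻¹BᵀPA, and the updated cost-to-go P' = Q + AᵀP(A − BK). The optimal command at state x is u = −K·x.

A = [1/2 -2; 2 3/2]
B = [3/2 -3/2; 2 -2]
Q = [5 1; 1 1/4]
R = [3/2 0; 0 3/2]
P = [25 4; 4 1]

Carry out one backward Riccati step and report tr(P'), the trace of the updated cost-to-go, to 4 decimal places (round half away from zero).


BᵀP = [45.5000 8.0000; -45.5000 -8.0000]
S = R + BᵀPB = [3/2 0; 0 3/2] + [84.2500 -84.2500; -84.2500 84.2500] = [85.7500 -84.2500; -84.2500 85.7500]
BᵀPA = [38.7500 -79.0000; -38.7500 79.0000]
K = S⁻¹·BᵀPA = [0.2279 -0.4647; -0.2279 0.4647]
A−BK = [-0.1838 -0.6059; 1.0882 3.3588]
AᵀP(A−BK) = [0.5846 1.0147; 1.0147 4.8265]
P' = Q + AᵀP(A−BK) = [5.5846 2.0147; 2.0147 5.0765]
tr(P') = 10.6610

10.6610


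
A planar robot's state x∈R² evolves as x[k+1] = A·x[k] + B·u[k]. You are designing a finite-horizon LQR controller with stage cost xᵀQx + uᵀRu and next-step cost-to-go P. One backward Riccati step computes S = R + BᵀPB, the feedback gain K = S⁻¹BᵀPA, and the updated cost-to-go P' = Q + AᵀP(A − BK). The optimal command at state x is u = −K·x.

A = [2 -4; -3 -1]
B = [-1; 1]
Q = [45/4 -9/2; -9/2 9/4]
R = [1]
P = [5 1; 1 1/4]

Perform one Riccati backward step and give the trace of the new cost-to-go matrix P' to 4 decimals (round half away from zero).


BᵀP = [-4.0000 -0.7500]
S = R + BᵀPB = [1] + [3.2500] = [4.2500]
BᵀPA = [-5.7500 16.7500]
K = S⁻¹·BᵀPA = [-1.3529 3.9412]
A−BK = [0.6471 -0.0588; -1.6471 -4.9412]
AᵀP(A−BK) = [2.4706 -6.5882; -6.5882 22.2353]
P' = Q + AᵀP(A−BK) = [13.7206 -11.0882; -11.0882 24.4853]
tr(P') = 38.2059

38.2059


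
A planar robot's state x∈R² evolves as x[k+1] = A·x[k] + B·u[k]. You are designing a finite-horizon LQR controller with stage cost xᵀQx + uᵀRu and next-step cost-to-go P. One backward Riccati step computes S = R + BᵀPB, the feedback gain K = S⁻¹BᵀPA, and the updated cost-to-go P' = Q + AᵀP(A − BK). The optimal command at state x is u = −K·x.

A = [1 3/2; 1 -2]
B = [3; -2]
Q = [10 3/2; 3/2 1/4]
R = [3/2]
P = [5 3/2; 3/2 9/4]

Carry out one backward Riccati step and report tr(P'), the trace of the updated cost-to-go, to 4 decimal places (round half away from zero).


19.2700

BᵀP = [12.0000 0.0000]
S = R + BᵀPB = [3/2] + [36.0000] = [37.5000]
BᵀPA = [12.0000 18.0000]
K = S⁻¹·BᵀPA = [0.3200 0.4800]
A−BK = [0.0400 0.0600; 1.6400 -1.0400]
AᵀP(A−BK) = [6.4100 -3.5100; -3.5100 2.6100]
P' = Q + AᵀP(A−BK) = [16.4100 -2.0100; -2.0100 2.8600]
tr(P') = 19.2700


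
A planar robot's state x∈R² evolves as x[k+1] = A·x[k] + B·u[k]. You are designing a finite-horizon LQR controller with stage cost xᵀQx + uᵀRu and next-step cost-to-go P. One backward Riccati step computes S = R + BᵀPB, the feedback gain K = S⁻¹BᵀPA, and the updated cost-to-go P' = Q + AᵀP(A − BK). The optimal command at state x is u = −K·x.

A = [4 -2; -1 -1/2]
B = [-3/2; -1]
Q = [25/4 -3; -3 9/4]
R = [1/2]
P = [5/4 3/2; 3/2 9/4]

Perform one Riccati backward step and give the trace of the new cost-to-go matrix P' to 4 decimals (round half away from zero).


11.2131

BᵀP = [-3.3750 -4.5000]
S = R + BᵀPB = [1/2] + [9.5625] = [10.0625]
BᵀPA = [-9.0000 9.0000]
K = S⁻¹·BᵀPA = [-0.8944 0.8944]
A−BK = [2.6584 -0.6584; -1.8944 0.3944]
AᵀP(A−BK) = [2.2003 -0.8253; -0.8253 0.5128]
P' = Q + AᵀP(A−BK) = [8.4503 -3.8253; -3.8253 2.7628]
tr(P') = 11.2131


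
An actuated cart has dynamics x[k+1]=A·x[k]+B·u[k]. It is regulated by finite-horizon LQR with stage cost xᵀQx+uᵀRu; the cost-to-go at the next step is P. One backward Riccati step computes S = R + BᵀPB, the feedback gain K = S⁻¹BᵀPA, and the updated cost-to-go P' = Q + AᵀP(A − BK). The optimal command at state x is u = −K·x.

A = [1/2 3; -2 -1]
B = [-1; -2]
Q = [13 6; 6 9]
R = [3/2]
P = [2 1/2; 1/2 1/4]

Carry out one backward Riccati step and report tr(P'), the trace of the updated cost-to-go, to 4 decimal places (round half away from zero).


27.8654

BᵀP = [-3.0000 -1.0000]
S = R + BᵀPB = [3/2] + [5.0000] = [6.5000]
BᵀPA = [0.5000 -8.0000]
K = S⁻¹·BᵀPA = [0.0769 -1.2308]
A−BK = [0.5769 1.7692; -1.8462 -3.4615]
AᵀP(A−BK) = [0.4615 0.8654; 0.8654 5.4038]
P' = Q + AᵀP(A−BK) = [13.4615 6.8654; 6.8654 14.4038]
tr(P') = 27.8654


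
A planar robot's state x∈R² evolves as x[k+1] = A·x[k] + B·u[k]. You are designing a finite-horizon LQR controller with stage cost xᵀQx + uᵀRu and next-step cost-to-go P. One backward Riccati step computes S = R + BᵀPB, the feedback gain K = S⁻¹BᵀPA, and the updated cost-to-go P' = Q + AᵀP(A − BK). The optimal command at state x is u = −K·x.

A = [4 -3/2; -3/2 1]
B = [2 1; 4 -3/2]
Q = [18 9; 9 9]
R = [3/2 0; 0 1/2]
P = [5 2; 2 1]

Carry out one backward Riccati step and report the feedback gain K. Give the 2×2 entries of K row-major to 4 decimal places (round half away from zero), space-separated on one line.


0.7182 -0.2131 1.6803 -0.6978

BᵀP = [18.0000 8.0000; 2.0000 0.5000]
S = R + BᵀPB = [3/2 0; 0 1/2] + [68.0000 6.0000; 6.0000 1.2500] = [69.5000 6.0000; 6.0000 1.7500]
BᵀPA = [60.0000 -19.0000; 7.2500 -2.5000]
K = S⁻¹·BᵀPA = [0.7182 -0.2131; 1.6803 -0.6978]
A−BK = [0.8832 -0.3759; -1.8526 0.8058]
AᵀP(A−BK) = [2.9730 -1.1526; -1.1526 0.4558]
P' = Q + AᵀP(A−BK) = [20.9730 7.8474; 7.8474 9.4558]
tr(P') = 30.4288


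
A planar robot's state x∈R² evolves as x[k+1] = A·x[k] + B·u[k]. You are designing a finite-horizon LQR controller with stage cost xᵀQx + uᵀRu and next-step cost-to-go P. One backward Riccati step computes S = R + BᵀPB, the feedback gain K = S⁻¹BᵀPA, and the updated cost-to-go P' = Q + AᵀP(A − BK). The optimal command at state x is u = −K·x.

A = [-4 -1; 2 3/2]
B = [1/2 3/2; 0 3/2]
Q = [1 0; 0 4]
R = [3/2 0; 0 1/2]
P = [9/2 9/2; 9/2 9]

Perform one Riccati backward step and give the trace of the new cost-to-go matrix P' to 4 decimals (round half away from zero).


BᵀP = [2.2500 2.2500; 13.5000 20.2500]
S = R + BᵀPB = [3/2 0; 0 1/2] + [1.1250 6.7500; 6.7500 50.6250] = [2.6250 6.7500; 6.7500 51.1250]
BᵀPA = [-4.5000 1.1250; -13.5000 16.8750]
K = S⁻¹·BᵀPA = [-1.5674 -0.6362; -0.0571 0.4141]
A−BK = [-3.1306 -1.3030; 2.0857 0.8789]
AᵀP(A−BK) = [28.1756 11.7271; 11.7271 4.9783]
P' = Q + AᵀP(A−BK) = [29.1756 11.7271; 11.7271 8.9783]
tr(P') = 38.1539

38.1539


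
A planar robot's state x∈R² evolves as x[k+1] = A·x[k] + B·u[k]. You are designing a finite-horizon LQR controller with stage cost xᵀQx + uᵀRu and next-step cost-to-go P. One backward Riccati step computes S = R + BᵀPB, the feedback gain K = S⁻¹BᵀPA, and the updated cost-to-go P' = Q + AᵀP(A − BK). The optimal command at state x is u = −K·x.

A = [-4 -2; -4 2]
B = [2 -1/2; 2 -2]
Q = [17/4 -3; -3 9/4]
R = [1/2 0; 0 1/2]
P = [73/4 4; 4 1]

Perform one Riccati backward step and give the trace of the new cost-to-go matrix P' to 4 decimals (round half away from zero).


BᵀP = [44.5000 10.0000; -17.1250 -4.0000]
S = R + BᵀPB = [1/2 0; 0 1/2] + [109.0000 -42.2500; -42.2500 16.5625] = [109.5000 -42.2500; -42.2500 17.0625]
BᵀPA = [-218.0000 -69.0000; 84.5000 26.2500]
K = S⁻¹·BᵀPA = [-1.7951 -0.8195; 0.5073 -0.4908]
A−BK = [-0.1561 -0.6064; 0.6049 2.6574]
AᵀP(A−BK) = [1.7951 0.8195; 0.8195 1.3373]
P' = Q + AᵀP(A−BK) = [6.0451 -2.1805; -2.1805 3.5873]
tr(P') = 9.6325

9.6325


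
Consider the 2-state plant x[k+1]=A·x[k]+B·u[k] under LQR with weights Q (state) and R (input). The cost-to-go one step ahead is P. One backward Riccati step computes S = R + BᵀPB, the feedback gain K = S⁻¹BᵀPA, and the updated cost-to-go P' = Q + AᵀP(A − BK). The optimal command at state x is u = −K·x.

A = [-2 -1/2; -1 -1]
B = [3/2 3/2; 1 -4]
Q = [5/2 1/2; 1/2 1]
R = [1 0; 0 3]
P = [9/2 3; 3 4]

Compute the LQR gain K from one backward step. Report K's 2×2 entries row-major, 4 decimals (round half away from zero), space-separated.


-1.1759 -0.4481 -0.0191 0.1323

BᵀP = [9.7500 8.5000; -5.2500 -11.5000]
S = R + BᵀPB = [1 0; 0 3] + [23.1250 -19.3750; -19.3750 38.1250] = [24.1250 -19.3750; -19.3750 41.1250]
BᵀPA = [-28.0000 -13.3750; 22.0000 14.1250]
K = S⁻¹·BᵀPA = [-1.1759 -0.4481; -0.0191 0.1323]
A−BK = [-0.2075 -0.0263; 0.0997 -0.0225]
AᵀP(A−BK) = [1.4933 0.5411; 0.5411 0.2621]
P' = Q + AᵀP(A−BK) = [3.9933 1.0411; 1.0411 1.2621]
tr(P') = 5.2554


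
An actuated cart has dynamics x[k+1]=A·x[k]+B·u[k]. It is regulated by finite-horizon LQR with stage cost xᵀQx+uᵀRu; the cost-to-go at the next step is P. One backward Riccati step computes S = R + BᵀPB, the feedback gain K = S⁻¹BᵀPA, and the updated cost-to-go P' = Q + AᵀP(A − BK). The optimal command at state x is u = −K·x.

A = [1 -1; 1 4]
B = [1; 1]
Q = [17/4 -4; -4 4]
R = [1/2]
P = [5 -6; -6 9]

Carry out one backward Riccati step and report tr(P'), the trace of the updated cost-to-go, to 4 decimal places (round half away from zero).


BᵀP = [-1.0000 3.0000]
S = R + BᵀPB = [1/2] + [2.0000] = [2.5000]
BᵀPA = [2.0000 13.0000]
K = S⁻¹·BᵀPA = [0.8000 5.2000]
A−BK = [0.2000 -6.2000; 0.2000 -1.2000]
AᵀP(A−BK) = [0.4000 2.6000; 2.6000 129.4000]
P' = Q + AᵀP(A−BK) = [4.6500 -1.4000; -1.4000 133.4000]
tr(P') = 138.0500

138.0500


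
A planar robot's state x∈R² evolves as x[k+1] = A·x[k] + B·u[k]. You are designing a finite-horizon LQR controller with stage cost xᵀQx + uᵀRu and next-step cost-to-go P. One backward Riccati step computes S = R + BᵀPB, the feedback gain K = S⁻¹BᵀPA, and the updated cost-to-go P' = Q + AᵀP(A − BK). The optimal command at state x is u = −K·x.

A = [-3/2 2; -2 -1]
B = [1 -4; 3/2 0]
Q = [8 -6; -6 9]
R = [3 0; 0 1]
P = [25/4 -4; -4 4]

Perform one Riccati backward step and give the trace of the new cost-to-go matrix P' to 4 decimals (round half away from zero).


BᵀP = [0.2500 2.0000; -25.0000 16.0000]
S = R + BᵀPB = [3 0; 0 1] + [3.2500 -1.0000; -1.0000 100.0000] = [6.2500 -1.0000; -1.0000 101.0000]
BᵀPA = [-4.3750 -1.5000; 5.5000 -66.0000]
K = S⁻¹·BᵀPA = [-0.6924 -0.3451; 0.0476 -0.6569]
A−BK = [-0.6172 -0.2824; -0.9614 -0.4823]
AᵀP(A−BK) = [2.7715 1.3530; 1.3530 1.1281]
P' = Q + AᵀP(A−BK) = [10.7715 -4.6470; -4.6470 10.1281]
tr(P') = 20.8996

20.8996


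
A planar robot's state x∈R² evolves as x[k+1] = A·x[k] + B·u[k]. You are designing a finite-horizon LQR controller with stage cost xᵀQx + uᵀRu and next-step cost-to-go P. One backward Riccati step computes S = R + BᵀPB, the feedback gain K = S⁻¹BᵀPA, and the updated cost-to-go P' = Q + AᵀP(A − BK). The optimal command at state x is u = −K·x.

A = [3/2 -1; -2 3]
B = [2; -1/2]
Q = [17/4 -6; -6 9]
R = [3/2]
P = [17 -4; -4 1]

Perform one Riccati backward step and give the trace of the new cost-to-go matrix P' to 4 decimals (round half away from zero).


16.0177

BᵀP = [36.0000 -8.5000]
S = R + BᵀPB = [3/2] + [76.2500] = [77.7500]
BᵀPA = [71.0000 -61.5000]
K = S⁻¹·BᵀPA = [0.9132 -0.7910]
A−BK = [-0.3264 0.5820; -1.5434 2.6045]
AᵀP(A−BK) = [1.4140 -1.3392; -1.3392 1.3537]
P' = Q + AᵀP(A−BK) = [5.6640 -7.3392; -7.3392 10.3537]
tr(P') = 16.0177


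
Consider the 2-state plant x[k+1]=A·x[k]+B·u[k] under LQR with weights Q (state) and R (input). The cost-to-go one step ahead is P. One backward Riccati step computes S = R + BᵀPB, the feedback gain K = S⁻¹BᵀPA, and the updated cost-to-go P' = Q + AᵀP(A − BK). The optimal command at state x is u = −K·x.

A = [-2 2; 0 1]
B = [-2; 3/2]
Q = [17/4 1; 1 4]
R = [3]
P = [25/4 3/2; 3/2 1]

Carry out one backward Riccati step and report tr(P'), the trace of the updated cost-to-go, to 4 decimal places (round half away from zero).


22.6971

BᵀP = [-10.2500 -1.5000]
S = R + BᵀPB = [3] + [18.2500] = [21.2500]
BᵀPA = [20.5000 -22.0000]
K = S⁻¹·BᵀPA = [0.9647 -1.0353]
A−BK = [-0.0706 -0.0706; -1.4471 2.5529]
AᵀP(A−BK) = [5.2235 -6.7765; -6.7765 9.2235]
P' = Q + AᵀP(A−BK) = [9.4735 -5.7765; -5.7765 13.2235]
tr(P') = 22.6971


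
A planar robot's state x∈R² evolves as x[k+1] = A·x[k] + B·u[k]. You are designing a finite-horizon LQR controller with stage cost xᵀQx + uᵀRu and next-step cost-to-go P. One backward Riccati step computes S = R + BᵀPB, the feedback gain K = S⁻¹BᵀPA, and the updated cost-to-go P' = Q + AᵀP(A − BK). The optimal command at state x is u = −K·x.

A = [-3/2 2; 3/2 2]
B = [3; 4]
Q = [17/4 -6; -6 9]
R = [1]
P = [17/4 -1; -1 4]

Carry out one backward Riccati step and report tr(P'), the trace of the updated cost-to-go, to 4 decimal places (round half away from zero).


BᵀP = [8.7500 13.0000]
S = R + BᵀPB = [1] + [78.2500] = [79.2500]
BᵀPA = [6.3750 43.5000]
K = S⁻¹·BᵀPA = [0.0804 0.5489]
A−BK = [-1.7413 0.3533; 1.1782 -0.1956]
AᵀP(A−BK) = [22.5497 -4.2492; -4.2492 1.1230]
P' = Q + AᵀP(A−BK) = [26.7997 -10.2492; -10.2492 10.1230]
tr(P') = 36.9227

36.9227


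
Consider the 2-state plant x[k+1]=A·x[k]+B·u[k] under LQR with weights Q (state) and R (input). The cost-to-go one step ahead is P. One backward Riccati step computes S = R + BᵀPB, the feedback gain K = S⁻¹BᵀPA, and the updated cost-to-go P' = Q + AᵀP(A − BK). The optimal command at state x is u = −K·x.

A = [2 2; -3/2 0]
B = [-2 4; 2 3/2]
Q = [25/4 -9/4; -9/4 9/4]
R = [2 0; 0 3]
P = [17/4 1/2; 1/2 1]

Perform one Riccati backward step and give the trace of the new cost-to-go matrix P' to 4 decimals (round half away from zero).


10.1200

BᵀP = [-7.5000 1.0000; 17.7500 3.5000]
S = R + BᵀPB = [2 0; 0 3] + [17.0000 -28.5000; -28.5000 76.2500] = [19.0000 -28.5000; -28.5000 79.2500]
BᵀPA = [-16.5000 -15.0000; 30.2500 35.5000]
K = S⁻¹·BᵀPA = [-0.6424 -0.2552; 0.1507 0.3562]
A−BK = [0.1125 0.0649; -0.4412 -0.0238]
AᵀP(A−BK) = [1.0923 0.5148; 0.5148 0.5278]
P' = Q + AᵀP(A−BK) = [7.3423 -1.7352; -1.7352 2.7778]
tr(P') = 10.1200


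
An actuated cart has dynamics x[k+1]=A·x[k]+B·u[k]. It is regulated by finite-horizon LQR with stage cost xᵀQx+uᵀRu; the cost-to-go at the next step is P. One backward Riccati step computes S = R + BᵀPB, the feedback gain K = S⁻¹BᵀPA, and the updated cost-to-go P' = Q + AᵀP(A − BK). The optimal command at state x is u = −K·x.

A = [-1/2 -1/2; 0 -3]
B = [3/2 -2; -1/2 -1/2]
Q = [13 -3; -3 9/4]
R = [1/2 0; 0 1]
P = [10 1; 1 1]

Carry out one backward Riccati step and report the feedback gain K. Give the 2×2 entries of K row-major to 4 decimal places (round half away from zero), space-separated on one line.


-0.1588 1.1402 0.1287 1.1881

BᵀP = [14.5000 1.0000; -20.5000 -2.5000]
S = R + BᵀPB = [1/2 0; 0 1] + [21.2500 -29.5000; -29.5000 42.2500] = [21.7500 -29.5000; -29.5000 43.2500]
BᵀPA = [-7.2500 -10.2500; 10.2500 17.7500]
K = S⁻¹·BᵀPA = [-0.1588 1.1402; 0.1287 1.1881]
A−BK = [-0.0044 0.1659; -0.0151 -1.8358]
AᵀP(A−BK) = [0.0297 0.0883; 0.0883 5.0980]
P' = Q + AᵀP(A−BK) = [13.0297 -2.9117; -2.9117 7.3480]
tr(P') = 20.3778


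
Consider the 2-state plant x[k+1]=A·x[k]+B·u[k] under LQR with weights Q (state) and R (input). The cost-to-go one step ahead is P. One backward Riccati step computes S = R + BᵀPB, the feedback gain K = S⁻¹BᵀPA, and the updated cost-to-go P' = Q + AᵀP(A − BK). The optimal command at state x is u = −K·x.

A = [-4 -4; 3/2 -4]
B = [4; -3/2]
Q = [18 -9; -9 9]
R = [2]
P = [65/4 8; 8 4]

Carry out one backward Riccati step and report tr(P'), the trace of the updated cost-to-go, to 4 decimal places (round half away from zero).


BᵀP = [53.0000 26.0000]
S = R + BᵀPB = [2] + [173.0000] = [175.0000]
BᵀPA = [-173.0000 -316.0000]
K = S⁻¹·BᵀPA = [-0.9886 -1.8057]
A−BK = [-0.0457 3.2229; 0.0171 -6.7086]
AᵀP(A−BK) = [1.9771 3.6114; 3.6114 9.3943]
P' = Q + AᵀP(A−BK) = [19.9771 -5.3886; -5.3886 18.3943]
tr(P') = 38.3714

38.3714


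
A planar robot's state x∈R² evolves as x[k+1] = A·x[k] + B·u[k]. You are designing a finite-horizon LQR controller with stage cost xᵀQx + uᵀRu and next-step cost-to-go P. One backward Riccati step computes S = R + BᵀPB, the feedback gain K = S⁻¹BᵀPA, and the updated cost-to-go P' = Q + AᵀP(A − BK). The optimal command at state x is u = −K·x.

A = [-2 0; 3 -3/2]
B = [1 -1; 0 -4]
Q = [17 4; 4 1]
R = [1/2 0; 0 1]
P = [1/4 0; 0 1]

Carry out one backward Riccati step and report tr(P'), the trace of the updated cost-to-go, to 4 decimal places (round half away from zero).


BᵀP = [0.2500 0.0000; -0.2500 -4.0000]
S = R + BᵀPB = [1/2 0; 0 1] + [0.2500 -0.2500; -0.2500 16.2500] = [0.7500 -0.2500; -0.2500 17.2500]
BᵀPA = [-0.5000 0.0000; -11.5000 6.0000]
K = S⁻¹·BᵀPA = [-0.8932 0.1165; -0.6796 0.3495]
A−BK = [-1.7864 0.2330; 0.2816 -0.1019]
AᵀP(A−BK) = [1.7379 -0.4223; -0.4223 0.1529]
P' = Q + AᵀP(A−BK) = [18.7379 3.5777; 3.5777 1.1529]
tr(P') = 19.8908

19.8908


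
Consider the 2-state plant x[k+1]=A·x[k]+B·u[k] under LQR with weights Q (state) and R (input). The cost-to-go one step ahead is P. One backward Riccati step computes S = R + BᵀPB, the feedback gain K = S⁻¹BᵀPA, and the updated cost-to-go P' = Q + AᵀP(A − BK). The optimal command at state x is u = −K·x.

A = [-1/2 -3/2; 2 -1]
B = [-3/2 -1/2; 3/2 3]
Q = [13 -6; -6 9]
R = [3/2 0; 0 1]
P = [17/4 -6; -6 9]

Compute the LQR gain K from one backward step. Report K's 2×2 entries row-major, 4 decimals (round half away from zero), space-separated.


BᵀP = [-15.3750 22.5000; -20.1250 30.0000]
S = R + BᵀPB = [3/2 0; 0 1] + [56.8125 75.1875; 75.1875 100.0625] = [58.3125 75.1875; 75.1875 101.0625]
BᵀPA = [52.6875 0.5625; 70.0625 0.1875]
K = S⁻¹·BᵀPA = [0.2371 0.1781; 0.5169 -0.1306]
A−BK = [0.1140 -1.2982; 0.0937 -0.8752]
AᵀP(A−BK) = [0.3575 -0.0428; -0.0428 0.4868]
P' = Q + AᵀP(A−BK) = [13.3575 -6.0428; -6.0428 9.4868]
tr(P') = 22.8444

0.2371 0.1781 0.5169 -0.1306


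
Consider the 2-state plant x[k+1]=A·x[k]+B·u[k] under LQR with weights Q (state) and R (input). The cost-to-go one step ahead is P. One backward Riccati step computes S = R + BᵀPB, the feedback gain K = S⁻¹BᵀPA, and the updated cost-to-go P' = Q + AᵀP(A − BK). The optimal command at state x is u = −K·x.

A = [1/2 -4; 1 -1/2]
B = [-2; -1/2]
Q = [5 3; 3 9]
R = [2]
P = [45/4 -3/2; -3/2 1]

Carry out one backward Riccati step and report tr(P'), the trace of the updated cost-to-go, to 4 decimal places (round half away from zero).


22.8065

BᵀP = [-21.7500 2.5000]
S = R + BᵀPB = [2] + [42.2500] = [44.2500]
BᵀPA = [-8.3750 85.7500]
K = S⁻¹·BᵀPA = [-0.1893 1.9379]
A−BK = [0.1215 -0.1243; 0.9054 0.4689]
AᵀP(A−BK) = [0.7274 -0.3955; -0.3955 8.0791]
P' = Q + AᵀP(A−BK) = [5.7274 2.6045; 2.6045 17.0791]
tr(P') = 22.8065


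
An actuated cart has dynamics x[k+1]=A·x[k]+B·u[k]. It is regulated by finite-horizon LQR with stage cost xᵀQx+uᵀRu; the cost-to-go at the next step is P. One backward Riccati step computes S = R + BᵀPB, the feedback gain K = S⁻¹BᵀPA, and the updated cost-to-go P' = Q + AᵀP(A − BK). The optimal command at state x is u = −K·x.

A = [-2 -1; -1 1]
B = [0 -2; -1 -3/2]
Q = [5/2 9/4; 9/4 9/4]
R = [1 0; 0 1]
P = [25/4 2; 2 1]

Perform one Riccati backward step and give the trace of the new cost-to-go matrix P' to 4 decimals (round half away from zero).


BᵀP = [-2.0000 -1.0000; -15.5000 -5.5000]
S = R + BᵀPB = [1 0; 0 1] + [1.0000 5.5000; 5.5000 39.2500] = [2.0000 5.5000; 5.5000 40.2500]
BᵀPA = [5.0000 1.0000; 36.5000 10.0000]
K = S⁻¹·BᵀPA = [0.0100 -0.2935; 0.9055 0.2886]
A−BK = [-0.1891 -0.4229; 0.3682 1.1393]
AᵀP(A−BK) = [0.9005 0.4353; 0.4353 0.6580]
P' = Q + AᵀP(A−BK) = [3.4005 2.6853; 2.6853 2.9080]
tr(P') = 6.3085

6.3085
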